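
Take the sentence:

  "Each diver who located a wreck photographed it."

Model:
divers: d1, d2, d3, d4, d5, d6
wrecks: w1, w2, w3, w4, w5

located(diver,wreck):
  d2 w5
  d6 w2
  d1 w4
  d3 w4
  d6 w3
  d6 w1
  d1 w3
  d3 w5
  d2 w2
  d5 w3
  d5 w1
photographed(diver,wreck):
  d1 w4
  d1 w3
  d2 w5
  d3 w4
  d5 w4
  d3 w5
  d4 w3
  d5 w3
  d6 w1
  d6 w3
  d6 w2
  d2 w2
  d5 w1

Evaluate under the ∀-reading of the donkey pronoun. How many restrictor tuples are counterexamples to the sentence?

0

"it" takes "a wreck" as antecedent — a donkey pronoun bound across the clause boundary.
Strong reading: for every (d,w) with located(d,w), photographed(d,w).
Restrictor pairs: (d1,w3) ✓  (d1,w4) ✓  (d2,w2) ✓  (d2,w5) ✓  (d3,w4) ✓  (d3,w5) ✓  (d5,w1) ✓  (d5,w3) ✓  (d6,w1) ✓  (d6,w2) ✓  (d6,w3) ✓
Counterexamples (restrictor pairs failing the scope): 0.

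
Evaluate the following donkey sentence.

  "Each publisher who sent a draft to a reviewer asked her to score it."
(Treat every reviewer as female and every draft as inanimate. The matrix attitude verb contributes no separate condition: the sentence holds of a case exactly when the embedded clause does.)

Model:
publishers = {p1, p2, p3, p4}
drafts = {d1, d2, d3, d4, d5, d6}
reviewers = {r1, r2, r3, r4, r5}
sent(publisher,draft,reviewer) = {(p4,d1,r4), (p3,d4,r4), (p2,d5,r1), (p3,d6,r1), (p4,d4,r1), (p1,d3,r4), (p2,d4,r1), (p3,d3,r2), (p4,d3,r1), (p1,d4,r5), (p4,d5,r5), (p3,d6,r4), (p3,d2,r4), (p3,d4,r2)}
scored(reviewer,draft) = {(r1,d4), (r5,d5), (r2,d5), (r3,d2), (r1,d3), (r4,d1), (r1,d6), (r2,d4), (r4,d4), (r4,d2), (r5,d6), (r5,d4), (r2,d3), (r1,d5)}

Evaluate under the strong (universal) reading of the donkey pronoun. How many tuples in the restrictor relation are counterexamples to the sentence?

"her" takes "a reviewer" as antecedent and "it" takes "a draft"; both are donkey pronouns co-varying with the restrictor.
Strong reading: for every (p,d,r) with sent(p,d,r), scored(r,d).
Restrictor triples: (p1,d3,r4)→scored(r4,d3) ✗  (p1,d4,r5)→scored(r5,d4) ✓  (p2,d4,r1)→scored(r1,d4) ✓  (p2,d5,r1)→scored(r1,d5) ✓  (p3,d2,r4)→scored(r4,d2) ✓  (p3,d3,r2)→scored(r2,d3) ✓  (p3,d4,r2)→scored(r2,d4) ✓  (p3,d4,r4)→scored(r4,d4) ✓  (p3,d6,r1)→scored(r1,d6) ✓  (p3,d6,r4)→scored(r4,d6) ✗  (p4,d1,r4)→scored(r4,d1) ✓  (p4,d3,r1)→scored(r1,d3) ✓  (p4,d4,r1)→scored(r1,d4) ✓  (p4,d5,r5)→scored(r5,d5) ✓
Counterexamples (restrictor triples failing the scope): 2.

2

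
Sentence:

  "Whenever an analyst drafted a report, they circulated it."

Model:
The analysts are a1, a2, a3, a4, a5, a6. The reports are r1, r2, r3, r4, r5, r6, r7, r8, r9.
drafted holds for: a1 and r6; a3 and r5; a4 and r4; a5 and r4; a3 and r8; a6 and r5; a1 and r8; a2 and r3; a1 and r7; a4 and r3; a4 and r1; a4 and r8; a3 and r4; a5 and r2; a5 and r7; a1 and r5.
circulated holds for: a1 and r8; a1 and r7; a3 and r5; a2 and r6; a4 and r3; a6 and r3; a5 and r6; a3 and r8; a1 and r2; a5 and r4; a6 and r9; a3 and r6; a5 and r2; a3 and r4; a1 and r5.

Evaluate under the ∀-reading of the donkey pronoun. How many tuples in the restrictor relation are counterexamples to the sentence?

7

"it" takes "a report" as antecedent — a donkey pronoun bound across the clause boundary.
Strong reading: for every (a,r) with drafted(a,r), circulated(a,r).
Restrictor pairs: (a1,r5) ✓  (a1,r6) ✗  (a1,r7) ✓  (a1,r8) ✓  (a2,r3) ✗  (a3,r4) ✓  (a3,r5) ✓  (a3,r8) ✓  (a4,r1) ✗  (a4,r3) ✓  (a4,r4) ✗  (a4,r8) ✗  (a5,r2) ✓  (a5,r4) ✓  (a5,r7) ✗  (a6,r5) ✗
Counterexamples (restrictor pairs failing the scope): 7.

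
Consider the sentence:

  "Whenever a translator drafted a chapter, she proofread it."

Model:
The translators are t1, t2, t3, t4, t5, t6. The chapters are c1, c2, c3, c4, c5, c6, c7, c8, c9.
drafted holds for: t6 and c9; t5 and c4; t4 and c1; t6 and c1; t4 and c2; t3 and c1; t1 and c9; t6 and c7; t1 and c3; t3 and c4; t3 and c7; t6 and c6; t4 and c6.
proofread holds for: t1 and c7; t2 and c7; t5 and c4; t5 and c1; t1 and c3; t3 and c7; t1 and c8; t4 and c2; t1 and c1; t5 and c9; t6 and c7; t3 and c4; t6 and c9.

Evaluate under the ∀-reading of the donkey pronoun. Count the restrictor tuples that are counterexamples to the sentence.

6

"it" takes "a chapter" as antecedent — a donkey pronoun bound across the clause boundary.
Strong reading: for every (t,c) with drafted(t,c), proofread(t,c).
Restrictor pairs: (t1,c3) ✓  (t1,c9) ✗  (t3,c1) ✗  (t3,c4) ✓  (t3,c7) ✓  (t4,c1) ✗  (t4,c2) ✓  (t4,c6) ✗  (t5,c4) ✓  (t6,c1) ✗  (t6,c6) ✗  (t6,c7) ✓  (t6,c9) ✓
Counterexamples (restrictor pairs failing the scope): 6.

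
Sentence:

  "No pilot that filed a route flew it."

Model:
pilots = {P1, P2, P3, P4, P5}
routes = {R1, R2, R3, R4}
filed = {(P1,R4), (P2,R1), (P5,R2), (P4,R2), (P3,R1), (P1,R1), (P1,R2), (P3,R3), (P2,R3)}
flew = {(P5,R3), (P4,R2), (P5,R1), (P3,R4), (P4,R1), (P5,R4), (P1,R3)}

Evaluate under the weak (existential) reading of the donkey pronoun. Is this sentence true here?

False

"it" takes "a route" as antecedent — a donkey pronoun bound across the clause boundary.
Truth condition: for no (p,r) with filed(p,r) does flew(p,r) hold.
Restrictor pairs — does the scope hold? (P1,R1):fails  (P1,R2):fails  (P1,R4):fails  (P2,R1):fails  (P2,R3):fails  (P3,R1):fails  (P3,R3):fails  (P4,R2):holds  (P5,R2):fails
Scope holds for 1 pair(s), so the sentence is false.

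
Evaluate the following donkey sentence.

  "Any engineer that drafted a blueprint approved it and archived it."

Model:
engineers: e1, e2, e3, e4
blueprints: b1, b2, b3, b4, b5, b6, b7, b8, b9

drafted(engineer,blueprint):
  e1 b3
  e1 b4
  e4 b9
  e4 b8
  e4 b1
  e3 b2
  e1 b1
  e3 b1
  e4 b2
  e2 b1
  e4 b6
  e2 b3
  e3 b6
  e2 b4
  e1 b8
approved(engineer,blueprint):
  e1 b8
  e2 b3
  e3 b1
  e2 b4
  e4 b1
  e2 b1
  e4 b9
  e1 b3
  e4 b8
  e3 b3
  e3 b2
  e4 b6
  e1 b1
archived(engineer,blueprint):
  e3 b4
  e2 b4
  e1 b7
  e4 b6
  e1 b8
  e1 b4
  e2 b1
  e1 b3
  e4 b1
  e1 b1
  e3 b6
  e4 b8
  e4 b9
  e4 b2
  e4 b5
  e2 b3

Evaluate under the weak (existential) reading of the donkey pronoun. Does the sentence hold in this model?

"it" takes "a blueprint" as antecedent — a donkey pronoun bound across the clause boundary.
Weak reading: every engineer e with some drafted-blueprint has at least one drafted-blueprint b such that approved(e,b) ∧ archived(e,b).
Per engineer: e1:✓  e2:✓  e3:✗  e4:✓
e3 has no witness among its drafted-blueprints.

False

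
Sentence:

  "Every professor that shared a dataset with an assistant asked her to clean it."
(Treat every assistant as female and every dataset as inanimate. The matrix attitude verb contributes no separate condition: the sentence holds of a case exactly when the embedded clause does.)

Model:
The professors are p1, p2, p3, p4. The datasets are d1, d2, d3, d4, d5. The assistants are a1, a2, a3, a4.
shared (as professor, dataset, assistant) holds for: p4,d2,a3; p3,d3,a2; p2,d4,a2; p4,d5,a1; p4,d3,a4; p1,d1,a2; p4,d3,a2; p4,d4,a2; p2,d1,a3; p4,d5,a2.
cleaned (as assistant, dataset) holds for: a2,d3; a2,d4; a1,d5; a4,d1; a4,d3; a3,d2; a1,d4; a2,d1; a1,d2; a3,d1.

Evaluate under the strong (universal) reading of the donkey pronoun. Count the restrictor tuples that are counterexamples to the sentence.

1

"her" takes "an assistant" as antecedent and "it" takes "a dataset"; both are donkey pronouns co-varying with the restrictor.
Strong reading: for every (p,d,a) with shared(p,d,a), cleaned(a,d).
Restrictor triples: (p1,d1,a2)→cleaned(a2,d1) ✓  (p2,d1,a3)→cleaned(a3,d1) ✓  (p2,d4,a2)→cleaned(a2,d4) ✓  (p3,d3,a2)→cleaned(a2,d3) ✓  (p4,d2,a3)→cleaned(a3,d2) ✓  (p4,d3,a2)→cleaned(a2,d3) ✓  (p4,d3,a4)→cleaned(a4,d3) ✓  (p4,d4,a2)→cleaned(a2,d4) ✓  (p4,d5,a1)→cleaned(a1,d5) ✓  (p4,d5,a2)→cleaned(a2,d5) ✗
Counterexamples (restrictor triples failing the scope): 1.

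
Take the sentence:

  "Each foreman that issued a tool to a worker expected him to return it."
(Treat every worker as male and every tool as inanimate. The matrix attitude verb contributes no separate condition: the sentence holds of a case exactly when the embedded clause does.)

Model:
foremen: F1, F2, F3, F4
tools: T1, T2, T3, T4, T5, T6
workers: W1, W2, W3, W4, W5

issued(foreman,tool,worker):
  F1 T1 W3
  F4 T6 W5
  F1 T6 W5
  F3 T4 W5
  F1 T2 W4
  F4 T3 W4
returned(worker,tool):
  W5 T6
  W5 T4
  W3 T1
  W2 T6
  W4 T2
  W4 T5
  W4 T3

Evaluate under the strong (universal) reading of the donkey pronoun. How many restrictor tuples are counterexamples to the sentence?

0

"him" takes "a worker" as antecedent and "it" takes "a tool"; both are donkey pronouns co-varying with the restrictor.
Strong reading: for every (f,t,w) with issued(f,t,w), returned(w,t).
Restrictor triples: (F1,T1,W3)→returned(W3,T1) ✓  (F1,T2,W4)→returned(W4,T2) ✓  (F1,T6,W5)→returned(W5,T6) ✓  (F3,T4,W5)→returned(W5,T4) ✓  (F4,T3,W4)→returned(W4,T3) ✓  (F4,T6,W5)→returned(W5,T6) ✓
Counterexamples (restrictor triples failing the scope): 0.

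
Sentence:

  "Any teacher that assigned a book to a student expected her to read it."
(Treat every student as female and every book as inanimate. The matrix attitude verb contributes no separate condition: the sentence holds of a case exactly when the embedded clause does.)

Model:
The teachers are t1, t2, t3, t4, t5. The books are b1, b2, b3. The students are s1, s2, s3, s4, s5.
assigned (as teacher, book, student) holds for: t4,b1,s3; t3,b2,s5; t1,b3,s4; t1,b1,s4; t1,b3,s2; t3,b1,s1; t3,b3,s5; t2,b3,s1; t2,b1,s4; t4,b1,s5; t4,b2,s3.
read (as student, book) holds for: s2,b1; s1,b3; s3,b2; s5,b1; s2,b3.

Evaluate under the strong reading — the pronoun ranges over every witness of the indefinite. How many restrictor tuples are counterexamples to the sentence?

7

"her" takes "a student" as antecedent and "it" takes "a book"; both are donkey pronouns co-varying with the restrictor.
Strong reading: for every (t,b,s) with assigned(t,b,s), read(s,b).
Restrictor triples: (t1,b1,s4)→read(s4,b1) ✗  (t1,b3,s2)→read(s2,b3) ✓  (t1,b3,s4)→read(s4,b3) ✗  (t2,b1,s4)→read(s4,b1) ✗  (t2,b3,s1)→read(s1,b3) ✓  (t3,b1,s1)→read(s1,b1) ✗  (t3,b2,s5)→read(s5,b2) ✗  (t3,b3,s5)→read(s5,b3) ✗  (t4,b1,s3)→read(s3,b1) ✗  (t4,b1,s5)→read(s5,b1) ✓  (t4,b2,s3)→read(s3,b2) ✓
Counterexamples (restrictor triples failing the scope): 7.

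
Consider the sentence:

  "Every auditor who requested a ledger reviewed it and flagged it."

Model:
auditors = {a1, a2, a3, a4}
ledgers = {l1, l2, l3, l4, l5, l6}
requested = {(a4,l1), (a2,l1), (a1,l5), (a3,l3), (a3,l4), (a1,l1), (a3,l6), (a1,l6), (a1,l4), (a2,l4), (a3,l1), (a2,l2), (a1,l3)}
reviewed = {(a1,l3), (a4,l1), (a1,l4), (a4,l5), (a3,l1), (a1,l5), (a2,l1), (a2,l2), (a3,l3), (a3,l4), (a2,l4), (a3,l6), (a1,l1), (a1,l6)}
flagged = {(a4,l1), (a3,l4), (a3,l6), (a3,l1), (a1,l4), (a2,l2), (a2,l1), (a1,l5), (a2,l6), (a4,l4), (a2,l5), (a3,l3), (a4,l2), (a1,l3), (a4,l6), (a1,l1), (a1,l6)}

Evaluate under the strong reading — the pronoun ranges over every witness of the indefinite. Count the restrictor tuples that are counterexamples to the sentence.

1

"it" takes "a ledger" as antecedent — a donkey pronoun bound across the clause boundary.
Strong reading: for every (a,l) with requested(a,l), reviewed(a,l) ∧ flagged(a,l).
Restrictor pairs: (a1,l1) ✓  (a1,l3) ✓  (a1,l4) ✓  (a1,l5) ✓  (a1,l6) ✓  (a2,l1) ✓  (a2,l2) ✓  (a2,l4) ✗  (a3,l1) ✓  (a3,l3) ✓  (a3,l4) ✓  (a3,l6) ✓  (a4,l1) ✓
Counterexamples (restrictor pairs failing the scope): 1.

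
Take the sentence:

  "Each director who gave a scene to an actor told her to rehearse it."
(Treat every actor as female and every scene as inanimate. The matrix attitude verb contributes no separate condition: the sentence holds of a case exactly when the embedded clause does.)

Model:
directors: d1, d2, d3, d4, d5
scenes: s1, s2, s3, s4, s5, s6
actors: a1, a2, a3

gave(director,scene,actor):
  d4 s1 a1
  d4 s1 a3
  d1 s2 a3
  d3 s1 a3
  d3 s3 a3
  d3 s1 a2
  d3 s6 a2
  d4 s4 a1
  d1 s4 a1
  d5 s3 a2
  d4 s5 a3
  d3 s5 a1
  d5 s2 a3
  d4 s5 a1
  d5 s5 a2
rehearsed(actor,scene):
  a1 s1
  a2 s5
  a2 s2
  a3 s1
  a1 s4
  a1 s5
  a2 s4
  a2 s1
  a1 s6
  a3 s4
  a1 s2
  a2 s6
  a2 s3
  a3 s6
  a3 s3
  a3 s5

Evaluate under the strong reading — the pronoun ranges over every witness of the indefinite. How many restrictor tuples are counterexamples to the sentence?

"her" takes "an actor" as antecedent and "it" takes "a scene"; both are donkey pronouns co-varying with the restrictor.
Strong reading: for every (d,s,a) with gave(d,s,a), rehearsed(a,s).
Restrictor triples: (d1,s2,a3)→rehearsed(a3,s2) ✗  (d1,s4,a1)→rehearsed(a1,s4) ✓  (d3,s1,a2)→rehearsed(a2,s1) ✓  (d3,s1,a3)→rehearsed(a3,s1) ✓  (d3,s3,a3)→rehearsed(a3,s3) ✓  (d3,s5,a1)→rehearsed(a1,s5) ✓  (d3,s6,a2)→rehearsed(a2,s6) ✓  (d4,s1,a1)→rehearsed(a1,s1) ✓  (d4,s1,a3)→rehearsed(a3,s1) ✓  (d4,s4,a1)→rehearsed(a1,s4) ✓  (d4,s5,a1)→rehearsed(a1,s5) ✓  (d4,s5,a3)→rehearsed(a3,s5) ✓  (d5,s2,a3)→rehearsed(a3,s2) ✗  (d5,s3,a2)→rehearsed(a2,s3) ✓  (d5,s5,a2)→rehearsed(a2,s5) ✓
Counterexamples (restrictor triples failing the scope): 2.

2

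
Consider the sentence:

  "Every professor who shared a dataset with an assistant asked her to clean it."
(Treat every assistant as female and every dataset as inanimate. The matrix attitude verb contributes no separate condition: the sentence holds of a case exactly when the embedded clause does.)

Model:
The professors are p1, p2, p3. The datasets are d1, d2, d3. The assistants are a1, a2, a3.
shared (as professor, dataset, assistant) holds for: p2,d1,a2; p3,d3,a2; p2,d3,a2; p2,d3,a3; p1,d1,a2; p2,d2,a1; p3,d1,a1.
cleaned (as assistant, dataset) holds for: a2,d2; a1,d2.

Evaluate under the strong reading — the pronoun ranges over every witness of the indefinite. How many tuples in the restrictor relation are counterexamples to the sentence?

"her" takes "an assistant" as antecedent and "it" takes "a dataset"; both are donkey pronouns co-varying with the restrictor.
Strong reading: for every (p,d,a) with shared(p,d,a), cleaned(a,d).
Restrictor triples: (p1,d1,a2)→cleaned(a2,d1) ✗  (p2,d1,a2)→cleaned(a2,d1) ✗  (p2,d2,a1)→cleaned(a1,d2) ✓  (p2,d3,a2)→cleaned(a2,d3) ✗  (p2,d3,a3)→cleaned(a3,d3) ✗  (p3,d1,a1)→cleaned(a1,d1) ✗  (p3,d3,a2)→cleaned(a2,d3) ✗
Counterexamples (restrictor triples failing the scope): 6.

6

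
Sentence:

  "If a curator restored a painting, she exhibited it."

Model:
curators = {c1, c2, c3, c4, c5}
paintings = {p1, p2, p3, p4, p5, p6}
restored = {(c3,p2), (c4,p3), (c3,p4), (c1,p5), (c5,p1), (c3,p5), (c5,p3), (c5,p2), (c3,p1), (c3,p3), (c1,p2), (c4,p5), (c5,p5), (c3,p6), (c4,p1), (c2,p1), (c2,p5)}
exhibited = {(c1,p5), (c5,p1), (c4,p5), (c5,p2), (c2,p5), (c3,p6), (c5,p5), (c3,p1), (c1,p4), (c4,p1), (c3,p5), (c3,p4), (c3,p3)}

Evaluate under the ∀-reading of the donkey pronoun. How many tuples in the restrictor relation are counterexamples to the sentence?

5

"it" takes "a painting" as antecedent — a donkey pronoun bound across the clause boundary.
Strong reading: for every (c,p) with restored(c,p), exhibited(c,p).
Restrictor pairs: (c1,p2) ✗  (c1,p5) ✓  (c2,p1) ✗  (c2,p5) ✓  (c3,p1) ✓  (c3,p2) ✗  (c3,p3) ✓  (c3,p4) ✓  (c3,p5) ✓  (c3,p6) ✓  (c4,p1) ✓  (c4,p3) ✗  (c4,p5) ✓  (c5,p1) ✓  (c5,p2) ✓  (c5,p3) ✗  (c5,p5) ✓
Counterexamples (restrictor pairs failing the scope): 5.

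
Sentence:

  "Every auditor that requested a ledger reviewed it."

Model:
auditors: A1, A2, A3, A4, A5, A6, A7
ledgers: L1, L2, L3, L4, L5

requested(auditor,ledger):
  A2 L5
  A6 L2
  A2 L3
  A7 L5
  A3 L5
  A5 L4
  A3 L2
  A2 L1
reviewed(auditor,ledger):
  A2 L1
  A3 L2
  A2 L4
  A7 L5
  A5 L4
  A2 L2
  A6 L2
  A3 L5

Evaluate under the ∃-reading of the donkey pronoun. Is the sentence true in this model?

True

"it" takes "a ledger" as antecedent — a donkey pronoun bound across the clause boundary.
Weak reading: every auditor a with some requested-ledger has at least one requested-ledger l such that reviewed(a,l).
Per auditor: A2:✓  A3:✓  A5:✓  A6:✓  A7:✓
Every auditor in the restrictor has a witness.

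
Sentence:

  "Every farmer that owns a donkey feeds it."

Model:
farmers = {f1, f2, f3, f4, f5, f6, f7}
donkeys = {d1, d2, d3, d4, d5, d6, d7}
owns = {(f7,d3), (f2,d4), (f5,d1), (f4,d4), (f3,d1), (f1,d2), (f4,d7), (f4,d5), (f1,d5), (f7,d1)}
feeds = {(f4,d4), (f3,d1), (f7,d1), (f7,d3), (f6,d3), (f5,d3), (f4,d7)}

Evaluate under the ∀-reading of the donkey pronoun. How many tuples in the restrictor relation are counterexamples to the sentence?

5

"it" takes "a donkey" as antecedent — a donkey pronoun bound across the clause boundary.
Strong reading: for every (f,d) with owns(f,d), feeds(f,d).
Restrictor pairs: (f1,d2) ✗  (f1,d5) ✗  (f2,d4) ✗  (f3,d1) ✓  (f4,d4) ✓  (f4,d5) ✗  (f4,d7) ✓  (f5,d1) ✗  (f7,d1) ✓  (f7,d3) ✓
Counterexamples (restrictor pairs failing the scope): 5.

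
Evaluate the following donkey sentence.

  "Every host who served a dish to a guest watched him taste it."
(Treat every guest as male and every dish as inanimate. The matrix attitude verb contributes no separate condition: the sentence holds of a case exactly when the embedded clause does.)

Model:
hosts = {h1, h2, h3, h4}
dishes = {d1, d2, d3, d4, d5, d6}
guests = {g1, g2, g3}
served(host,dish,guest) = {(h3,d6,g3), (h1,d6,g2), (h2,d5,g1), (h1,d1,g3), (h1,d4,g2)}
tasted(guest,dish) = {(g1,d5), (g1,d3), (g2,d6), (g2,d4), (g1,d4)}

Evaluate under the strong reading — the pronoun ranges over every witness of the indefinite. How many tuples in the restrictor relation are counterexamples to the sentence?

2

"him" takes "a guest" as antecedent and "it" takes "a dish"; both are donkey pronouns co-varying with the restrictor.
Strong reading: for every (h,d,g) with served(h,d,g), tasted(g,d).
Restrictor triples: (h1,d1,g3)→tasted(g3,d1) ✗  (h1,d4,g2)→tasted(g2,d4) ✓  (h1,d6,g2)→tasted(g2,d6) ✓  (h2,d5,g1)→tasted(g1,d5) ✓  (h3,d6,g3)→tasted(g3,d6) ✗
Counterexamples (restrictor triples failing the scope): 2.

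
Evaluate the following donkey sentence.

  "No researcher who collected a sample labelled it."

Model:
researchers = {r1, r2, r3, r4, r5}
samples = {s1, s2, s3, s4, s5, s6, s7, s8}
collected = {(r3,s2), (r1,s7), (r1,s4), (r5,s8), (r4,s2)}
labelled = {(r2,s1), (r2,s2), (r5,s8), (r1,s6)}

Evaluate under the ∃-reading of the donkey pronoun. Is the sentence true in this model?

False

"it" takes "a sample" as antecedent — a donkey pronoun bound across the clause boundary.
Truth condition: for no (r,s) with collected(r,s) does labelled(r,s) hold.
Restrictor pairs — does the scope hold? (r1,s4):fails  (r1,s7):fails  (r3,s2):fails  (r4,s2):fails  (r5,s8):holds
Scope holds for 1 pair(s), so the sentence is false.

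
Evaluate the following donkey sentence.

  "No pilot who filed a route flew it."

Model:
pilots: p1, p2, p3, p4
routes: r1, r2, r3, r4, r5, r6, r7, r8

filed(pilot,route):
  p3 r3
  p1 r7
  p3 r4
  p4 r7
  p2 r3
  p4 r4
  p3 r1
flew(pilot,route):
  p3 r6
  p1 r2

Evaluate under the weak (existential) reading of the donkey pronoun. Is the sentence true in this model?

True

"it" takes "a route" as antecedent — a donkey pronoun bound across the clause boundary.
Truth condition: for no (p,r) with filed(p,r) does flew(p,r) hold.
Restrictor pairs — does the scope hold? (p1,r7):fails  (p2,r3):fails  (p3,r1):fails  (p3,r3):fails  (p3,r4):fails  (p4,r4):fails  (p4,r7):fails
Scope holds for no restrictor pair, so the sentence is true.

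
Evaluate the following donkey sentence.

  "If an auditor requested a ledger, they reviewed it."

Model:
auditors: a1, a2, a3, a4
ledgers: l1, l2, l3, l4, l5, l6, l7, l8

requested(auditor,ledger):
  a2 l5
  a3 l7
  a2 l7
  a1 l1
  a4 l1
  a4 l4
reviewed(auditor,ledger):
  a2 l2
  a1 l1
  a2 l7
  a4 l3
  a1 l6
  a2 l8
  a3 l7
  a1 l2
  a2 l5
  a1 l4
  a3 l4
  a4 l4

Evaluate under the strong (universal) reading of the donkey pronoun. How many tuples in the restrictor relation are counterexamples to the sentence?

1

"it" takes "a ledger" as antecedent — a donkey pronoun bound across the clause boundary.
Strong reading: for every (a,l) with requested(a,l), reviewed(a,l).
Restrictor pairs: (a1,l1) ✓  (a2,l5) ✓  (a2,l7) ✓  (a3,l7) ✓  (a4,l1) ✗  (a4,l4) ✓
Counterexamples (restrictor pairs failing the scope): 1.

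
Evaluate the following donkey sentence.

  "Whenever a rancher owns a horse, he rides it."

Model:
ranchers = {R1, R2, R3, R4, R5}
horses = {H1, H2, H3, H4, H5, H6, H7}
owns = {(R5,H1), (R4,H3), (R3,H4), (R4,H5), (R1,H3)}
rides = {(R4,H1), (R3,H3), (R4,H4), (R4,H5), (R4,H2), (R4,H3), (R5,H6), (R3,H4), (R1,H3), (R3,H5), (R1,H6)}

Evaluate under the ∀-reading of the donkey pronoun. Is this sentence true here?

False

"it" takes "a horse" as antecedent — a donkey pronoun bound across the clause boundary.
Strong reading: for every (r,h) with owns(r,h), rides(r,h).
Restrictor pairs: (R1,H3) ✓  (R3,H4) ✓  (R4,H3) ✓  (R4,H5) ✓  (R5,H1) ✗
Counterexample: (R5,H1) is in owns but fails the scope.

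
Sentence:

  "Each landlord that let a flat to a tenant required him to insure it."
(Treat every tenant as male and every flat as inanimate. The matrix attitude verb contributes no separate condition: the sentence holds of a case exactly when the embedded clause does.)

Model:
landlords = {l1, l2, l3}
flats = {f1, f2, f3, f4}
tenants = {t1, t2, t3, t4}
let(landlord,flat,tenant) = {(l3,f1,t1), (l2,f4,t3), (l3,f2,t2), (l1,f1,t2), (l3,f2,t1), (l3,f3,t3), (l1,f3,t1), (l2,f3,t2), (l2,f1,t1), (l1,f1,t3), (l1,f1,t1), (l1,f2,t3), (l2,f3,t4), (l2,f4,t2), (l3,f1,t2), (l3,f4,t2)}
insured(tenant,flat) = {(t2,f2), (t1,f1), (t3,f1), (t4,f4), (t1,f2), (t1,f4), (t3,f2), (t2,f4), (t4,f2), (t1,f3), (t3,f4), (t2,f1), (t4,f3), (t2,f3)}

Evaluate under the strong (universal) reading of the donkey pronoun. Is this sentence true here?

False

"him" takes "a tenant" as antecedent and "it" takes "a flat"; both are donkey pronouns co-varying with the restrictor.
Strong reading: for every (l,f,t) with let(l,f,t), insured(t,f).
Restrictor triples: (l1,f1,t1)→insured(t1,f1) ✓  (l1,f1,t2)→insured(t2,f1) ✓  (l1,f1,t3)→insured(t3,f1) ✓  (l1,f2,t3)→insured(t3,f2) ✓  (l1,f3,t1)→insured(t1,f3) ✓  (l2,f1,t1)→insured(t1,f1) ✓  (l2,f3,t2)→insured(t2,f3) ✓  (l2,f3,t4)→insured(t4,f3) ✓  (l2,f4,t2)→insured(t2,f4) ✓  (l2,f4,t3)→insured(t3,f4) ✓  (l3,f1,t1)→insured(t1,f1) ✓  (l3,f1,t2)→insured(t2,f1) ✓  (l3,f2,t1)→insured(t1,f2) ✓  (l3,f2,t2)→insured(t2,f2) ✓  (l3,f3,t3)→insured(t3,f3) ✗  (l3,f4,t2)→insured(t2,f4) ✓
Counterexample: (l3,f3,t3) — insured(t3,f3) does not hold.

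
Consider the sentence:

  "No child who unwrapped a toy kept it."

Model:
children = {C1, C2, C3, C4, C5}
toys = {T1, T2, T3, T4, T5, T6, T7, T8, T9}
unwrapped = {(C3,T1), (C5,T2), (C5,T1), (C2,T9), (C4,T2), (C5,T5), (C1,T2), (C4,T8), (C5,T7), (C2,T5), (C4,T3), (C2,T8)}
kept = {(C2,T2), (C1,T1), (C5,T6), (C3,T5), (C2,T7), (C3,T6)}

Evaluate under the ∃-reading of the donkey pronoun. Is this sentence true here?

"it" takes "a toy" as antecedent — a donkey pronoun bound across the clause boundary.
Truth condition: for no (c,t) with unwrapped(c,t) does kept(c,t) hold.
Restrictor pairs — does the scope hold? (C1,T2):fails  (C2,T5):fails  (C2,T8):fails  (C2,T9):fails  (C3,T1):fails  (C4,T2):fails  (C4,T3):fails  (C4,T8):fails  (C5,T1):fails  (C5,T2):fails  (C5,T5):fails  (C5,T7):fails
Scope holds for no restrictor pair, so the sentence is true.

True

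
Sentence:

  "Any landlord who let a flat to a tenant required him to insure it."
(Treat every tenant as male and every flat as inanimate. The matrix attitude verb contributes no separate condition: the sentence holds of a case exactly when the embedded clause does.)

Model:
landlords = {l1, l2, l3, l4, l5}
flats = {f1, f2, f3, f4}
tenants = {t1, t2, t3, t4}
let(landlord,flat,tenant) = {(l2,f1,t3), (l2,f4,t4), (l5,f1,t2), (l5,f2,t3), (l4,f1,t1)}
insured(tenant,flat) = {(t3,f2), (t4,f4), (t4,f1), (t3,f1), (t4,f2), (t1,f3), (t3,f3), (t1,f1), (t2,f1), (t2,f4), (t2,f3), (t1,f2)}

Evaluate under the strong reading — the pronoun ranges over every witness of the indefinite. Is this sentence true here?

True

"him" takes "a tenant" as antecedent and "it" takes "a flat"; both are donkey pronouns co-varying with the restrictor.
Strong reading: for every (l,f,t) with let(l,f,t), insured(t,f).
Restrictor triples: (l2,f1,t3)→insured(t3,f1) ✓  (l2,f4,t4)→insured(t4,f4) ✓  (l4,f1,t1)→insured(t1,f1) ✓  (l5,f1,t2)→insured(t2,f1) ✓  (l5,f2,t3)→insured(t3,f2) ✓
Every restrictor triple satisfies the scope.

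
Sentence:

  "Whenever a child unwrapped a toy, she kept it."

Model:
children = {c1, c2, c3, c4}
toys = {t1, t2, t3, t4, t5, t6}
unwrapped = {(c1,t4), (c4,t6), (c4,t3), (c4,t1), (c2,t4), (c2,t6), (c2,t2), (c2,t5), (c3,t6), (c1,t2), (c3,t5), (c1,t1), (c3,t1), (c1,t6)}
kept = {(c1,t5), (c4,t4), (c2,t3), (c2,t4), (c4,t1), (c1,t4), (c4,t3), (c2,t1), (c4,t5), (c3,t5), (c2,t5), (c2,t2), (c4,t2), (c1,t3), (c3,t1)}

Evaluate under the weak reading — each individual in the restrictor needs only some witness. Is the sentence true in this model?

"it" takes "a toy" as antecedent — a donkey pronoun bound across the clause boundary.
Weak reading: every child c with some unwrapped-toy has at least one unwrapped-toy t such that kept(c,t).
Per child: c1:✓  c2:✓  c3:✓  c4:✓
Every child in the restrictor has a witness.

True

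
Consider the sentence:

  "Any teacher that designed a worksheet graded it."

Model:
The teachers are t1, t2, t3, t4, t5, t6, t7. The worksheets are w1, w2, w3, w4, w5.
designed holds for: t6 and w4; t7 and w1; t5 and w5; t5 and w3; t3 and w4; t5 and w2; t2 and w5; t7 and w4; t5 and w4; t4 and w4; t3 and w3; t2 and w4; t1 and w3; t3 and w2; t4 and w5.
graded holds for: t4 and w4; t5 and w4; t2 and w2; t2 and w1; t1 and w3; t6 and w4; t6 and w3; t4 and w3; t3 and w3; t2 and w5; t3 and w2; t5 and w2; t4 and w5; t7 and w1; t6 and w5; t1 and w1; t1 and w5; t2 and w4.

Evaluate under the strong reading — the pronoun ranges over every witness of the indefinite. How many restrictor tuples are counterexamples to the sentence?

"it" takes "a worksheet" as antecedent — a donkey pronoun bound across the clause boundary.
Strong reading: for every (t,w) with designed(t,w), graded(t,w).
Restrictor pairs: (t1,w3) ✓  (t2,w4) ✓  (t2,w5) ✓  (t3,w2) ✓  (t3,w3) ✓  (t3,w4) ✗  (t4,w4) ✓  (t4,w5) ✓  (t5,w2) ✓  (t5,w3) ✗  (t5,w4) ✓  (t5,w5) ✗  (t6,w4) ✓  (t7,w1) ✓  (t7,w4) ✗
Counterexamples (restrictor pairs failing the scope): 4.

4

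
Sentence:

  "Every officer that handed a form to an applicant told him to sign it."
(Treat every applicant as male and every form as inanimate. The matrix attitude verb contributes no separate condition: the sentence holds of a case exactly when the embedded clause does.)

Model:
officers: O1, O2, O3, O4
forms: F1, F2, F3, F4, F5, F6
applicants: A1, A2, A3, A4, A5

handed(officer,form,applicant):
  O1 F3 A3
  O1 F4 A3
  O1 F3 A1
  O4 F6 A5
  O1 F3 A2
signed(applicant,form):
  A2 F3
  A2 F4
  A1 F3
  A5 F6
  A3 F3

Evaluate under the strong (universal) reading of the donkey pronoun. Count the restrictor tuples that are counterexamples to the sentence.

1

"him" takes "an applicant" as antecedent and "it" takes "a form"; both are donkey pronouns co-varying with the restrictor.
Strong reading: for every (o,f,a) with handed(o,f,a), signed(a,f).
Restrictor triples: (O1,F3,A1)→signed(A1,F3) ✓  (O1,F3,A2)→signed(A2,F3) ✓  (O1,F3,A3)→signed(A3,F3) ✓  (O1,F4,A3)→signed(A3,F4) ✗  (O4,F6,A5)→signed(A5,F6) ✓
Counterexamples (restrictor triples failing the scope): 1.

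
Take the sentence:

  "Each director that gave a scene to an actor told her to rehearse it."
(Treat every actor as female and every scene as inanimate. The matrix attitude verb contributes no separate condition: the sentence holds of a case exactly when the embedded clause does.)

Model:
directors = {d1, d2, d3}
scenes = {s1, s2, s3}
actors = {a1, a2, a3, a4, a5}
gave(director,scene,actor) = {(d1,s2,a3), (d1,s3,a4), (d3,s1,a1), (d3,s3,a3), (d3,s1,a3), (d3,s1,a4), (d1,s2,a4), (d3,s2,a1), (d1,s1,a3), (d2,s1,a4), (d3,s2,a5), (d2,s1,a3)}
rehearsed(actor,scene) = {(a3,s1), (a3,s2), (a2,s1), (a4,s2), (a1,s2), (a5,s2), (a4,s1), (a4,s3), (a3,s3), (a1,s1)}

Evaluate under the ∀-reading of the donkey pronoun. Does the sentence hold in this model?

True

"her" takes "an actor" as antecedent and "it" takes "a scene"; both are donkey pronouns co-varying with the restrictor.
Strong reading: for every (d,s,a) with gave(d,s,a), rehearsed(a,s).
Restrictor triples: (d1,s1,a3)→rehearsed(a3,s1) ✓  (d1,s2,a3)→rehearsed(a3,s2) ✓  (d1,s2,a4)→rehearsed(a4,s2) ✓  (d1,s3,a4)→rehearsed(a4,s3) ✓  (d2,s1,a3)→rehearsed(a3,s1) ✓  (d2,s1,a4)→rehearsed(a4,s1) ✓  (d3,s1,a1)→rehearsed(a1,s1) ✓  (d3,s1,a3)→rehearsed(a3,s1) ✓  (d3,s1,a4)→rehearsed(a4,s1) ✓  (d3,s2,a1)→rehearsed(a1,s2) ✓  (d3,s2,a5)→rehearsed(a5,s2) ✓  (d3,s3,a3)→rehearsed(a3,s3) ✓
Every restrictor triple satisfies the scope.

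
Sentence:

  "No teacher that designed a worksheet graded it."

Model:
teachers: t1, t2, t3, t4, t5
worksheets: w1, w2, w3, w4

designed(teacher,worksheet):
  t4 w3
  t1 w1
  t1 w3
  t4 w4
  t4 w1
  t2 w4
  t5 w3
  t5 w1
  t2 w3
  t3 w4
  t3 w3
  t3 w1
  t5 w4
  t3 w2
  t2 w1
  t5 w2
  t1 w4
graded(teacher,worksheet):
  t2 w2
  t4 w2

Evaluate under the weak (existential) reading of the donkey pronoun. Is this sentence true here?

True

"it" takes "a worksheet" as antecedent — a donkey pronoun bound across the clause boundary.
Truth condition: for no (t,w) with designed(t,w) does graded(t,w) hold.
Restrictor pairs — does the scope hold? (t1,w1):fails  (t1,w3):fails  (t1,w4):fails  (t2,w1):fails  (t2,w3):fails  (t2,w4):fails  (t3,w1):fails  (t3,w2):fails  (t3,w3):fails  (t3,w4):fails  (t4,w1):fails  (t4,w3):fails  (t4,w4):fails  (t5,w1):fails  (t5,w2):fails  (t5,w3):fails  (t5,w4):fails
Scope holds for no restrictor pair, so the sentence is true.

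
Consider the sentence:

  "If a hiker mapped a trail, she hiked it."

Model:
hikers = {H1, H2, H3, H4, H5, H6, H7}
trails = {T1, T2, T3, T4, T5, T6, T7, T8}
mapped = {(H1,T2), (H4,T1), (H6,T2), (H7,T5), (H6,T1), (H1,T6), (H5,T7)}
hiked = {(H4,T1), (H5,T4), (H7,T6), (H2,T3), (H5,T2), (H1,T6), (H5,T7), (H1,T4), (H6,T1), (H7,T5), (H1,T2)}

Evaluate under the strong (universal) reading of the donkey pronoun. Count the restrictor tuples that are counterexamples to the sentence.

"it" takes "a trail" as antecedent — a donkey pronoun bound across the clause boundary.
Strong reading: for every (h,t) with mapped(h,t), hiked(h,t).
Restrictor pairs: (H1,T2) ✓  (H1,T6) ✓  (H4,T1) ✓  (H5,T7) ✓  (H6,T1) ✓  (H6,T2) ✗  (H7,T5) ✓
Counterexamples (restrictor pairs failing the scope): 1.

1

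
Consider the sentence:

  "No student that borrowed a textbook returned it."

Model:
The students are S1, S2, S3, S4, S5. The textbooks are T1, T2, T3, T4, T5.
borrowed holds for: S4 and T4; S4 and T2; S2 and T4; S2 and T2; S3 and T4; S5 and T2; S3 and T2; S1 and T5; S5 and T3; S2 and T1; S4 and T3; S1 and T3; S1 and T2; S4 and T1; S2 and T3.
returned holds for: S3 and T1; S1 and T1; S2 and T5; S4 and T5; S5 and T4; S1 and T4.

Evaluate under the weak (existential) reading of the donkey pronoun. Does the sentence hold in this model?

"it" takes "a textbook" as antecedent — a donkey pronoun bound across the clause boundary.
Truth condition: for no (s,t) with borrowed(s,t) does returned(s,t) hold.
Restrictor pairs — does the scope hold? (S1,T2):fails  (S1,T3):fails  (S1,T5):fails  (S2,T1):fails  (S2,T2):fails  (S2,T3):fails  (S2,T4):fails  (S3,T2):fails  (S3,T4):fails  (S4,T1):fails  (S4,T2):fails  (S4,T3):fails  (S4,T4):fails  (S5,T2):fails  (S5,T3):fails
Scope holds for no restrictor pair, so the sentence is true.

True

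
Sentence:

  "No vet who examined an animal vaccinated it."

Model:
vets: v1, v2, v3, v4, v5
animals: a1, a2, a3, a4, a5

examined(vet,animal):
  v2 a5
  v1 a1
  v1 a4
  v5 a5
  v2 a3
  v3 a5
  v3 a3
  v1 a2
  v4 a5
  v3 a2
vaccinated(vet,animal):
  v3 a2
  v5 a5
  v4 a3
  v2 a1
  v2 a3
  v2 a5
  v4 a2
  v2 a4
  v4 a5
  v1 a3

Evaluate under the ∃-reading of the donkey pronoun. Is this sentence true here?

"it" takes "an animal" as antecedent — a donkey pronoun bound across the clause boundary.
Truth condition: for no (v,a) with examined(v,a) does vaccinated(v,a) hold.
Restrictor pairs — does the scope hold? (v1,a1):fails  (v1,a2):fails  (v1,a4):fails  (v2,a3):holds  (v2,a5):holds  (v3,a2):holds  (v3,a3):fails  (v3,a5):fails  (v4,a5):holds  (v5,a5):holds
Scope holds for 5 pair(s), so the sentence is false.

False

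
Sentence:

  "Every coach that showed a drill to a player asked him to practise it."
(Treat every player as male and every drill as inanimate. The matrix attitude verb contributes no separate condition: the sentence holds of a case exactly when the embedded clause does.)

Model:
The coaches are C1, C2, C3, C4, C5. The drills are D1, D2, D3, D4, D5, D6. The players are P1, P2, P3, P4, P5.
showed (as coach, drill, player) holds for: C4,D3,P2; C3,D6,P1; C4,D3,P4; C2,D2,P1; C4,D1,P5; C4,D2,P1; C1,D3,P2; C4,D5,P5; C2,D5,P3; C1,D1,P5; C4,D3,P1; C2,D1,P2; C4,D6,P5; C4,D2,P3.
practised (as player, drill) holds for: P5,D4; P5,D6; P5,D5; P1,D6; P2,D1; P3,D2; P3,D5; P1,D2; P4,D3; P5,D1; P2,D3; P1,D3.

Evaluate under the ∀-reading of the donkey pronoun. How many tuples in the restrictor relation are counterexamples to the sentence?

0

"him" takes "a player" as antecedent and "it" takes "a drill"; both are donkey pronouns co-varying with the restrictor.
Strong reading: for every (c,d,p) with showed(c,d,p), practised(p,d).
Restrictor triples: (C1,D1,P5)→practised(P5,D1) ✓  (C1,D3,P2)→practised(P2,D3) ✓  (C2,D1,P2)→practised(P2,D1) ✓  (C2,D2,P1)→practised(P1,D2) ✓  (C2,D5,P3)→practised(P3,D5) ✓  (C3,D6,P1)→practised(P1,D6) ✓  (C4,D1,P5)→practised(P5,D1) ✓  (C4,D2,P1)→practised(P1,D2) ✓  (C4,D2,P3)→practised(P3,D2) ✓  (C4,D3,P1)→practised(P1,D3) ✓  (C4,D3,P2)→practised(P2,D3) ✓  (C4,D3,P4)→practised(P4,D3) ✓  (C4,D5,P5)→practised(P5,D5) ✓  (C4,D6,P5)→practised(P5,D6) ✓
Counterexamples (restrictor triples failing the scope): 0.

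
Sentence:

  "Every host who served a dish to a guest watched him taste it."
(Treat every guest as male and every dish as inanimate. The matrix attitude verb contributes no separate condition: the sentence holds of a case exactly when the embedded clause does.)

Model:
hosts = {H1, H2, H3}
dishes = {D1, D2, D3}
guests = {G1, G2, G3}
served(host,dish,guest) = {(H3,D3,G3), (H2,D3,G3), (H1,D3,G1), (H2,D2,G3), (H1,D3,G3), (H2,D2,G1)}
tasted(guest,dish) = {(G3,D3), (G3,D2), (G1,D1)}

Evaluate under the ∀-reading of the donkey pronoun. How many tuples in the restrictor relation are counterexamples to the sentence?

2

"him" takes "a guest" as antecedent and "it" takes "a dish"; both are donkey pronouns co-varying with the restrictor.
Strong reading: for every (h,d,g) with served(h,d,g), tasted(g,d).
Restrictor triples: (H1,D3,G1)→tasted(G1,D3) ✗  (H1,D3,G3)→tasted(G3,D3) ✓  (H2,D2,G1)→tasted(G1,D2) ✗  (H2,D2,G3)→tasted(G3,D2) ✓  (H2,D3,G3)→tasted(G3,D3) ✓  (H3,D3,G3)→tasted(G3,D3) ✓
Counterexamples (restrictor triples failing the scope): 2.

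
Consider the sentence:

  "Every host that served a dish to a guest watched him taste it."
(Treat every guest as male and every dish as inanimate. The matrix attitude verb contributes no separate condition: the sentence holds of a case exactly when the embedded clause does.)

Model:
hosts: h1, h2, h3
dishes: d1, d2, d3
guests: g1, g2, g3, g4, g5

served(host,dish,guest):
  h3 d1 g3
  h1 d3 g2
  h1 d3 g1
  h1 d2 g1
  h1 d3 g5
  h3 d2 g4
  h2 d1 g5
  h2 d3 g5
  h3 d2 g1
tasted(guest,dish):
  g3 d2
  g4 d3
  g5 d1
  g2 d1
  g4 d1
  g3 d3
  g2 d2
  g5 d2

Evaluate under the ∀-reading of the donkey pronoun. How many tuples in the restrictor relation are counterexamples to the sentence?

8

"him" takes "a guest" as antecedent and "it" takes "a dish"; both are donkey pronouns co-varying with the restrictor.
Strong reading: for every (h,d,g) with served(h,d,g), tasted(g,d).
Restrictor triples: (h1,d2,g1)→tasted(g1,d2) ✗  (h1,d3,g1)→tasted(g1,d3) ✗  (h1,d3,g2)→tasted(g2,d3) ✗  (h1,d3,g5)→tasted(g5,d3) ✗  (h2,d1,g5)→tasted(g5,d1) ✓  (h2,d3,g5)→tasted(g5,d3) ✗  (h3,d1,g3)→tasted(g3,d1) ✗  (h3,d2,g1)→tasted(g1,d2) ✗  (h3,d2,g4)→tasted(g4,d2) ✗
Counterexamples (restrictor triples failing the scope): 8.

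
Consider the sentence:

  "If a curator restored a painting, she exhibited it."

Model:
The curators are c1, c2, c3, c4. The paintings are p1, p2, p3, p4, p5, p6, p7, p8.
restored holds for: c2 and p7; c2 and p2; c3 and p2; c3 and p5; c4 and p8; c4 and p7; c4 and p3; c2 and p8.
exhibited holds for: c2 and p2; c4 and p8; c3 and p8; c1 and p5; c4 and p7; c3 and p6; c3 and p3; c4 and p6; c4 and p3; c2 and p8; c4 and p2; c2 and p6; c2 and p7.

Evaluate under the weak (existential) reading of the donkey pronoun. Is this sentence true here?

False

"it" takes "a painting" as antecedent — a donkey pronoun bound across the clause boundary.
Weak reading: every curator c with some restored-painting has at least one restored-painting p such that exhibited(c,p).
Per curator: c2:✓  c3:✗  c4:✓
c3 has no witness among its restored-paintings.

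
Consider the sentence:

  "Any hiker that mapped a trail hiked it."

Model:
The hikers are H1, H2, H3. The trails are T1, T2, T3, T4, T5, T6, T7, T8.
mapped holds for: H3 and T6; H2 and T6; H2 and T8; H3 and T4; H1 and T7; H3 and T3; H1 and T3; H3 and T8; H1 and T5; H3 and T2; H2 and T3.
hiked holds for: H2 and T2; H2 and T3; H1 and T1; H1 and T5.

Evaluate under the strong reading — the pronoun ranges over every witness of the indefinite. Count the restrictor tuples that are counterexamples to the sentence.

"it" takes "a trail" as antecedent — a donkey pronoun bound across the clause boundary.
Strong reading: for every (h,t) with mapped(h,t), hiked(h,t).
Restrictor pairs: (H1,T3) ✗  (H1,T5) ✓  (H1,T7) ✗  (H2,T3) ✓  (H2,T6) ✗  (H2,T8) ✗  (H3,T2) ✗  (H3,T3) ✗  (H3,T4) ✗  (H3,T6) ✗  (H3,T8) ✗
Counterexamples (restrictor pairs failing the scope): 9.

9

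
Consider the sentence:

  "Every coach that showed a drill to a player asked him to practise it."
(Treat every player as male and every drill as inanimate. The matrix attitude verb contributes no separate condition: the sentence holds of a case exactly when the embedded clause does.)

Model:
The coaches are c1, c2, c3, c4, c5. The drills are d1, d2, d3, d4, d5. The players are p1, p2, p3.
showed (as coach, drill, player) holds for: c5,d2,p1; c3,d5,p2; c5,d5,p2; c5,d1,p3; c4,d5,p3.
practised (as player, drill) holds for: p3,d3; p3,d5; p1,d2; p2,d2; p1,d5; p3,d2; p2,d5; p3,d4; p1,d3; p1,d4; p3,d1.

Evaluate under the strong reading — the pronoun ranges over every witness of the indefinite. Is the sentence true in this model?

"him" takes "a player" as antecedent and "it" takes "a drill"; both are donkey pronouns co-varying with the restrictor.
Strong reading: for every (c,d,p) with showed(c,d,p), practised(p,d).
Restrictor triples: (c3,d5,p2)→practised(p2,d5) ✓  (c4,d5,p3)→practised(p3,d5) ✓  (c5,d1,p3)→practised(p3,d1) ✓  (c5,d2,p1)→practised(p1,d2) ✓  (c5,d5,p2)→practised(p2,d5) ✓
Every restrictor triple satisfies the scope.

True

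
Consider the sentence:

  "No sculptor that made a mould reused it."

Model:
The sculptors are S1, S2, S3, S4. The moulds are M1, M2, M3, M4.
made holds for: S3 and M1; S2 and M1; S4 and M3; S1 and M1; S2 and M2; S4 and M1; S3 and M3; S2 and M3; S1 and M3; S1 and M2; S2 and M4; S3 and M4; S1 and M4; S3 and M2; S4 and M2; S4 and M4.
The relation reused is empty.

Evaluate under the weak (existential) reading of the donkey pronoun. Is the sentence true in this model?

True

"it" takes "a mould" as antecedent — a donkey pronoun bound across the clause boundary.
Truth condition: for no (s,m) with made(s,m) does reused(s,m) hold.
Restrictor pairs — does the scope hold? (S1,M1):fails  (S1,M2):fails  (S1,M3):fails  (S1,M4):fails  (S2,M1):fails  (S2,M2):fails  (S2,M3):fails  (S2,M4):fails  (S3,M1):fails  (S3,M2):fails  (S3,M3):fails  (S3,M4):fails  (S4,M1):fails  (S4,M2):fails  (S4,M3):fails  (S4,M4):fails
Scope holds for no restrictor pair, so the sentence is true.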